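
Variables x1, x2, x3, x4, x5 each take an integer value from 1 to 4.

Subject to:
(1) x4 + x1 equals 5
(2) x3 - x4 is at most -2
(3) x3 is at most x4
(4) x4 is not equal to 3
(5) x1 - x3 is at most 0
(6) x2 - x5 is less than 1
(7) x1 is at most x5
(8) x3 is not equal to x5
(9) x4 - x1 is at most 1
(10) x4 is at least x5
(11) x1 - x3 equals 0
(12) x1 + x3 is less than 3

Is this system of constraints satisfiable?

Unsatisfiable

Constraints 2, 5, and 9 give x4 − x3 ≥ 2, x3 − x1 ≥ 0, x1 − x4 ≥ -1.
Adding all 3 inequalities: the left sides telescope to 0, and the right sides sum to 2 + 0 + (-1) = 1. So 0 ≥ 1, which is false.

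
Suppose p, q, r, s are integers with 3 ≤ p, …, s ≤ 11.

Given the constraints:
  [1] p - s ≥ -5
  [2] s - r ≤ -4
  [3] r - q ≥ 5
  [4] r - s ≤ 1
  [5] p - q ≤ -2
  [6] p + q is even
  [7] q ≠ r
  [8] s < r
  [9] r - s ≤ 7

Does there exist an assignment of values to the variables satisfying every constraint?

Constraints 1, 3, 4, and 5 give r − q ≥ 5, q − p ≥ 2, p − s ≥ -5, s − r ≥ -1.
Adding all 4 inequalities: the left sides telescope to 0, and the right sides sum to 5 + 2 + (-5) + (-1) = 1. So 0 ≥ 1, which is false.

Unsatisfiable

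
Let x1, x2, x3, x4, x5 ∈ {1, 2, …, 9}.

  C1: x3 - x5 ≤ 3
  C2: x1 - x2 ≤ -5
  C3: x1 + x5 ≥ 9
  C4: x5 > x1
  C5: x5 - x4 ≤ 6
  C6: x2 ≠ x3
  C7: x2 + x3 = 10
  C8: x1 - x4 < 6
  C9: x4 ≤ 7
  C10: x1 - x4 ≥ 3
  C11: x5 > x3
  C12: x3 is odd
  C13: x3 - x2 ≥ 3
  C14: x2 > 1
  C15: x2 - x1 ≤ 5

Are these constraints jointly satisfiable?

Unsatisfiable

Constraints 1, 2, 5, 10, and 13 give x2 − x1 ≥ 5, x1 − x4 ≥ 3, x4 − x5 ≥ -6, x5 − x3 ≥ -3, x3 − x2 ≥ 3.
Adding all 5 inequalities: the left sides telescope to 0, and the right sides sum to 5 + 3 + (-6) + (-3) + 3 = 2. So 0 ≥ 2, which is false.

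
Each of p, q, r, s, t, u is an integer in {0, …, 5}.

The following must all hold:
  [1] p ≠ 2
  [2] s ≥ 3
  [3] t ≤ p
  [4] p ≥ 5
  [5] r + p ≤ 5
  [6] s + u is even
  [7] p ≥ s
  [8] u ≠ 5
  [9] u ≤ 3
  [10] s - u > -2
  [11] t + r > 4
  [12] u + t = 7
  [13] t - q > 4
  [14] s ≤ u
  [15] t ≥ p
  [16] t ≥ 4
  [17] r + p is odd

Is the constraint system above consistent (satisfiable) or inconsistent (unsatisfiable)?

From constraints 2 and 14: u ≥ s ≥ 3. From constraints 4 and 15: t ≥ p ≥ 5. Hence u + t ≥ 8. But constraint 12 requires u + t = 7, and 7 < 8. Contradiction.

Unsatisfiable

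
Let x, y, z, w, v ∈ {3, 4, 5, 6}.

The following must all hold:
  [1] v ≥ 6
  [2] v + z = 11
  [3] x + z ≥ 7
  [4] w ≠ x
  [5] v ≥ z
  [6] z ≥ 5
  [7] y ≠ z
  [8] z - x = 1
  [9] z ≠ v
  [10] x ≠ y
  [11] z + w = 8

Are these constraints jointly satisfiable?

Satisfiable

One satisfying assignment is x = 4, y = 3, z = 5, w = 3, v = 6.
For the less obvious constraints — constraint 2: v + z = 11; constraint 3: x + z = 9; constraint 8: z - x = 1 — and the others hold by inspection.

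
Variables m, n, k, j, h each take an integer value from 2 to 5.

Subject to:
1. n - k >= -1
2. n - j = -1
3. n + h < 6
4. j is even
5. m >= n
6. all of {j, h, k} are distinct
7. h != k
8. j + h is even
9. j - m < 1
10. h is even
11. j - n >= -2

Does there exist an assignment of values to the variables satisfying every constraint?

One satisfying assignment is m = 4, n = 3, k = 3, j = 4, h = 2.
For the less obvious constraints — constraint 1: n - k = 0; constraint 2: n - j = -1; constraint 3: n + h = 5 — and the others hold by inspection.

Satisfiable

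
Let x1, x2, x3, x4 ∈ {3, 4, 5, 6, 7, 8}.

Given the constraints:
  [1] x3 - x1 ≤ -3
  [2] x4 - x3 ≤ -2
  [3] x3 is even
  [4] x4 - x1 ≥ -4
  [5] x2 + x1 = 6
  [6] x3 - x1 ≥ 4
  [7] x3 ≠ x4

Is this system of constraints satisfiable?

Constraints 1, 2, and 4 give x1 − x3 ≥ 3, x3 − x4 ≥ 2, x4 − x1 ≥ -4.
Adding all 3 inequalities: the left sides telescope to 0, and the right sides sum to 3 + 2 + (-4) = 1. So 0 ≥ 1, which is false.

Unsatisfiable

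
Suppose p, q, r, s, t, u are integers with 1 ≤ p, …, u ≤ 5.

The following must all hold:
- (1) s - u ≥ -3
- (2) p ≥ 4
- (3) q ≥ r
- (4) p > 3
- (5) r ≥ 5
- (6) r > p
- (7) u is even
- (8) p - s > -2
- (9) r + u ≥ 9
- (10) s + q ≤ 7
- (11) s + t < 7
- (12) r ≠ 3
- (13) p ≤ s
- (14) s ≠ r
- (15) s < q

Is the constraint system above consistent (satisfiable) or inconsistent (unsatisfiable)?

From constraints 2 and 13: s ≥ p ≥ 4. From constraints 3 and 5: q ≥ r ≥ 5. Hence s + q ≥ 9. But constraint 10 requires s + q ≤ 7, and 7 < 9. Contradiction.

Unsatisfiable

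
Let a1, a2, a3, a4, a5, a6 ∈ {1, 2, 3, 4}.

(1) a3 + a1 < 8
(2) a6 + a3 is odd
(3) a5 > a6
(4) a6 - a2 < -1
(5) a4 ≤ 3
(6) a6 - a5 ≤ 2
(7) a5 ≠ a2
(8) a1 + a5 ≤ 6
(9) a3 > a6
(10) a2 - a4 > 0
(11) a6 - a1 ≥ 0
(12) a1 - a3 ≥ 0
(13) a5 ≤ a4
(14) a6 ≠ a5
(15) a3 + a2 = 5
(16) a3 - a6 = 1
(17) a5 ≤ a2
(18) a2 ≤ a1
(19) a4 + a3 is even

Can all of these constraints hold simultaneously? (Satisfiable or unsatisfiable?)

Unsatisfiable

Constraints 3, 10, 11, 13, and 18 give a6 < a5, a5 ≤ a4, a4 < a2, a2 ≤ a1, a1 ≤ a6. Chaining: a6 < a5 ≤ a4 < a2 ≤ a1 ≤ a6, which forces a6 < a6 — impossible.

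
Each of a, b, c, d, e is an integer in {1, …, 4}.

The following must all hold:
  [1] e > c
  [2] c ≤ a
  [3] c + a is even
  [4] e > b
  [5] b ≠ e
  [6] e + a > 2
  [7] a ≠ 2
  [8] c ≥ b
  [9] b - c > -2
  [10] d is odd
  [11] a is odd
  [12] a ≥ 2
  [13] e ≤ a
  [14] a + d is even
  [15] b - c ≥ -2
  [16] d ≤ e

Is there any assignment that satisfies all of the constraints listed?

Satisfiable

Setting (a, b, c, d, e) = (3, 1, 1, 1, 2) satisfies everything: constraint 6: e + a = 5; constraint 9: b - c = 0; constraint 15: b - c = 0, and the others follow.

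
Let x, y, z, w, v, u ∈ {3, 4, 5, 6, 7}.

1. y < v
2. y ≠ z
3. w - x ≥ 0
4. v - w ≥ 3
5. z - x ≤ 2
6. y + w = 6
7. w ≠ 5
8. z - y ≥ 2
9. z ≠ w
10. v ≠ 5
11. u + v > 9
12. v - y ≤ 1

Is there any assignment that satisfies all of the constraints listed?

Constraints 3, 4, 5, 8, and 12 give w − x ≥ 0, x − z ≥ -2, z − y ≥ 2, y − v ≥ -1, v − w ≥ 3.
Adding all 5 inequalities: the left sides telescope to 0, and the right sides sum to 0 + (-2) + 2 + (-1) + 3 = 2. So 0 ≥ 2, which is false.

Unsatisfiable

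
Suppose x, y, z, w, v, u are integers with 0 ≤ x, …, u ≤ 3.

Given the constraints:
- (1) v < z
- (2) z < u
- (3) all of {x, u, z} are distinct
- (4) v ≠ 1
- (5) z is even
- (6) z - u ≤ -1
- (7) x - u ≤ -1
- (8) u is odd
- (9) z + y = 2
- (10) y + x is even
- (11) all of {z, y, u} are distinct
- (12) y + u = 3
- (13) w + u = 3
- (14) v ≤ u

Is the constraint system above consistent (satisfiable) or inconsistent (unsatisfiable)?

Satisfiable

The assignment x = 0, y = 0, z = 2, w = 0, v = 0, u = 3 works:
  constraint 6 holds since z - u = -1.
  constraint 7 holds since x - u = -3.
  constraint 9 holds since z + y = 2.
The rest check out directly.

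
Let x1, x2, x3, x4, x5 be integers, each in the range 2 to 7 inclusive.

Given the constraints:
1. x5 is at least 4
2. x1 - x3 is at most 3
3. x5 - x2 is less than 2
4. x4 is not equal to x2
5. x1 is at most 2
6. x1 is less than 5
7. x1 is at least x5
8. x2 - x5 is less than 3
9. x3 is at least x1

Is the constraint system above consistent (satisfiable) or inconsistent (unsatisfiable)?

Unsatisfiable

From constraint 1: x5 ≥ 4. From constraints 5 and 7: x5 ≤ x1 and x1 ≤ 2, so x5 ≤ 2. But 2 < 4, so no value of x5 works.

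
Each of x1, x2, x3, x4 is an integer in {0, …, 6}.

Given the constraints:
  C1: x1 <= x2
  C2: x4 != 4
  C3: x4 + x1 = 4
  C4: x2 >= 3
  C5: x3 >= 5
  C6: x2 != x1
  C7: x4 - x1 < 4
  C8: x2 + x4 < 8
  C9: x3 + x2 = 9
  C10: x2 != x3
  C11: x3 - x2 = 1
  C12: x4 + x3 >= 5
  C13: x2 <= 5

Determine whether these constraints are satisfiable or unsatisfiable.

Satisfiable

Take x1 = 1, x2 = 4, x3 = 5, x4 = 3. Then constraint 3: x4 + x1 = 4; constraint 7: x4 - x1 = 2, and every other listed constraint is also met.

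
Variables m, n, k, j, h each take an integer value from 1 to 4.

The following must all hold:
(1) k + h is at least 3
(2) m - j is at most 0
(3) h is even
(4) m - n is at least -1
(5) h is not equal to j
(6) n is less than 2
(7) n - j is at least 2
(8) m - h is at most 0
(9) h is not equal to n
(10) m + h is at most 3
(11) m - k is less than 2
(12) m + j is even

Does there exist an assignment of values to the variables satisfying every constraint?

Unsatisfiable

Constraints 2, 4, and 7 give m − n ≥ -1, n − j ≥ 2, j − m ≥ 0.
Adding all 3 inequalities: the left sides telescope to 0, and the right sides sum to (-1) + 2 + 0 = 1. So 0 ≥ 1, which is false.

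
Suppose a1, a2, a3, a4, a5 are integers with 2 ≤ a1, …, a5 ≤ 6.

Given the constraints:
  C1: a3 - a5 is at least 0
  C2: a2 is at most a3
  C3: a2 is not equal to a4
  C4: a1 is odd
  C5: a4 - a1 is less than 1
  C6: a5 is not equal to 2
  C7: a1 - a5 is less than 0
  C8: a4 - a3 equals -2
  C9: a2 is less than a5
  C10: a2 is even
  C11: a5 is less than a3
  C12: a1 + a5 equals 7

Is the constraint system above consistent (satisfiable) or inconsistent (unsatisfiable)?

Satisfiable

Try a1 = 3, a2 = 2, a3 = 5, a4 = 3, a5 = 4.
Check constraint 1: a3 - a5 = 1; constraint 5: a4 - a1 = 0; constraint 7: a1 - a5 = -1. The remaining constraints are straightforward to verify.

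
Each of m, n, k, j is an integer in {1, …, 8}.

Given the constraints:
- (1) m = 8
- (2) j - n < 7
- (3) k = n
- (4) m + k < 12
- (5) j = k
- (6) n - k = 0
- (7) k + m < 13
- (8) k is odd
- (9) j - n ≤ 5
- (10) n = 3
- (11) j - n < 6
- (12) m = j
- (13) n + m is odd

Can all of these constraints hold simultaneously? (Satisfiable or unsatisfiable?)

Unsatisfiable

Constraint 1 fixes m = 8 and constraint 10 fixes n = 3. Constraints 3, 5, and 12 give m = j = k = n, so m = n. But 8 ≠ 3 — contradiction.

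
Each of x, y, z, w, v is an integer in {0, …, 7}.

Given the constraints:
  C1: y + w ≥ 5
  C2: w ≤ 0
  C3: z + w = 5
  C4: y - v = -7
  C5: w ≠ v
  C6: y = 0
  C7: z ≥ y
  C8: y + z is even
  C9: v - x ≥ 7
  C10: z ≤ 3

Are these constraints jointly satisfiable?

From constraints 7 and 10: y ≤ z ≤ 3. From constraint 2: w ≤ 0. Hence y + w ≤ 3. But constraint 1 requires y + w ≥ 5, and 5 > 3. Contradiction.

Unsatisfiable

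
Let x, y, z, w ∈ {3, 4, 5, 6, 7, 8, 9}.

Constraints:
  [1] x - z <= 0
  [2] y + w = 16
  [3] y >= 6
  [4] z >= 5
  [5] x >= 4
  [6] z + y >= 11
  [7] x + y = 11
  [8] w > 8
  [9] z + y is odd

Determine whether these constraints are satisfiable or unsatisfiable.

Try x = 4, y = 7, z = 6, w = 9.
Check constraint 1: x - z = -2; constraint 2: y + w = 16; constraint 6: z + y = 13. The remaining constraints are straightforward to verify.

Satisfiable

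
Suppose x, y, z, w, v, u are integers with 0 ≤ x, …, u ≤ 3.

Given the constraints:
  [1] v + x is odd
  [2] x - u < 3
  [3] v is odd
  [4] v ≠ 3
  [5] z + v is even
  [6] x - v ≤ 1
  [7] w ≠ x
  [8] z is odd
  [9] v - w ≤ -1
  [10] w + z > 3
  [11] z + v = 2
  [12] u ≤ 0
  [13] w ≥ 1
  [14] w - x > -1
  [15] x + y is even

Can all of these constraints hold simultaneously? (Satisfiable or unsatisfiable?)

Take x = 2, y = 0, z = 1, w = 3, v = 1, u = 0. Then constraint 2: x - u = 2; constraint 6: x - v = 1; constraint 9: v - w = -2, and every other listed constraint is also met.

Satisfiable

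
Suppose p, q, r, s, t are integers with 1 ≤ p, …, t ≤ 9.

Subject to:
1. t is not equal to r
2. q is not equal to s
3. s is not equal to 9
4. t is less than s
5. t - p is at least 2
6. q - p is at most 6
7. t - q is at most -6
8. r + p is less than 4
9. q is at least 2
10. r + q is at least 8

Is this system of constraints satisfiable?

Unsatisfiable

Constraints 5, 6, and 7 give q − t ≥ 6, t − p ≥ 2, p − q ≥ -6.
Adding all 3 inequalities: the left sides telescope to 0, and the right sides sum to 6 + 2 + (-6) = 2. So 0 ≥ 2, which is false.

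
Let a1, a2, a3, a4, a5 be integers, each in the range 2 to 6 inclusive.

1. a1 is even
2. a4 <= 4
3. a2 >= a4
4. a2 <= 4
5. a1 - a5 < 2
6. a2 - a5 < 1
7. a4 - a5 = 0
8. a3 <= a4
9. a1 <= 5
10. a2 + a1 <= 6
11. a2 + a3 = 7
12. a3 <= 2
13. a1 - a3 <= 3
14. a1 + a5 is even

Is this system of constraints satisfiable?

Unsatisfiable

From constraint 4: a2 ≤ 4. From constraint 12: a3 ≤ 2. Hence a2 + a3 ≤ 6. But constraint 11 requires a2 + a3 = 7, and 7 > 6. Contradiction.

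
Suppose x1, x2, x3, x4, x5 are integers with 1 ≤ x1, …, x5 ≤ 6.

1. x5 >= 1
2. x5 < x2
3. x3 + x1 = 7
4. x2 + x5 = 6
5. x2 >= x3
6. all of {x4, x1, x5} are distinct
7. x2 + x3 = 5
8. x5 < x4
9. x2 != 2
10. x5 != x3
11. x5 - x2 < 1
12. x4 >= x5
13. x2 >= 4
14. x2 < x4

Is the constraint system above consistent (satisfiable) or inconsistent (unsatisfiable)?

Setting (x1, x2, x3, x4, x5) = (6, 4, 1, 5, 2) satisfies everything: constraint 3: x3 + x1 = 7; constraint 4: x2 + x5 = 6; constraint 7: x2 + x3 = 5, and the others follow.

Satisfiable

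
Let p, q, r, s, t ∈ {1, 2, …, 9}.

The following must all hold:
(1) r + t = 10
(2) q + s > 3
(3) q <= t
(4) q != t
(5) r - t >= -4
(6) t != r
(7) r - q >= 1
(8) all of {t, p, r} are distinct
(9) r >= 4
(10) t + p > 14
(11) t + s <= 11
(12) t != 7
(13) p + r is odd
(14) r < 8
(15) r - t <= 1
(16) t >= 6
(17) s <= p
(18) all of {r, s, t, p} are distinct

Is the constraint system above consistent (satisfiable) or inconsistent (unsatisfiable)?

Take p = 9, q = 2, r = 4, s = 2, t = 6. Then constraint 1: r + t = 10; constraint 2: q + s = 4; constraint 5: r - t = -2, and every other listed constraint is also met.

Satisfiable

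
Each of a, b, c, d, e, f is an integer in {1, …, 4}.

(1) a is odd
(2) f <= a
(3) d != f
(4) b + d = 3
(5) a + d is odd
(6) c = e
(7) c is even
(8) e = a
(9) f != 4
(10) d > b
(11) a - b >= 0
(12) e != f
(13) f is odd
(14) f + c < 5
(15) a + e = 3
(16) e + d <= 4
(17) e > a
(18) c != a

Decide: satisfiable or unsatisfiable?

Unsatisfiable

From constraints 6 and 8, c = e = a, so c = a. But constraint 18 says c ≠ a. Contradiction.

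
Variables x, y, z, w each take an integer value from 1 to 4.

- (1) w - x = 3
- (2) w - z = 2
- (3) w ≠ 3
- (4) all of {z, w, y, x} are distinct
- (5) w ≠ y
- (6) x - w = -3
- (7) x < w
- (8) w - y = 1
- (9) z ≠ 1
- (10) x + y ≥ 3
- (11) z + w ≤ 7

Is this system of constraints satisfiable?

Satisfiable

One satisfying assignment is x = 1, y = 3, z = 2, w = 4.
For the less obvious constraints — constraint 1: w - x = 3; constraint 2: w - z = 2; constraint 6: x - w = -3 — and the others hold by inspection.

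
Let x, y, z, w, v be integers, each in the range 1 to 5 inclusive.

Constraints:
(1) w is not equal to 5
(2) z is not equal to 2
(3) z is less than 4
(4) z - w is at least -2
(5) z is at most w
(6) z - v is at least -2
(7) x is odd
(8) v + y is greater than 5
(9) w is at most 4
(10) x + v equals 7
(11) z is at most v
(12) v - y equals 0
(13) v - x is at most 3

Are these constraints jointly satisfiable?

Setting (x, y, z, w, v) = (3, 4, 3, 3, 4) satisfies everything: constraint 4: z - w = 0; constraint 6: z - v = -1; constraint 8: v + y = 8, and the others follow.

Satisfiable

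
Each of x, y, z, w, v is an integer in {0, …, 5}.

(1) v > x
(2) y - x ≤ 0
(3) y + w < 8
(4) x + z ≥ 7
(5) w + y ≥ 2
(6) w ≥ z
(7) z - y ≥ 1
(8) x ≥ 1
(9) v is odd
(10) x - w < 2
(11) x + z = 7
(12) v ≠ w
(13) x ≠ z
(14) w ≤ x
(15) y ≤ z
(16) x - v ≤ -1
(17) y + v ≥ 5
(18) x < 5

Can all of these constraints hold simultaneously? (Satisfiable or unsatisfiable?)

Satisfiable

The assignment x = 4, y = 1, z = 3, w = 4, v = 5 works:
  constraint 2 holds since y - x = -3.
  constraint 3 holds since y + w = 5.
  constraint 4 holds since x + z = 7.
The rest check out directly.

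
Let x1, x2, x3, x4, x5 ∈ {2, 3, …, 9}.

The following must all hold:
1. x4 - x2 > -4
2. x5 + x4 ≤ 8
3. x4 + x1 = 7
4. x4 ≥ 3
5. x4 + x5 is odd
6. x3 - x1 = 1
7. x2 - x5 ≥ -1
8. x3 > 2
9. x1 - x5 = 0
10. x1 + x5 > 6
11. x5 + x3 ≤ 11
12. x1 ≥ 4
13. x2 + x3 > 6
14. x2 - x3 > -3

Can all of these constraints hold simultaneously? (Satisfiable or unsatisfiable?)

The assignment x1 = 4, x2 = 4, x3 = 5, x4 = 3, x5 = 4 works:
  constraint 1 holds since x4 - x2 = -1.
  constraint 2 holds since x5 + x4 = 7.
  constraint 3 holds since x4 + x1 = 7.
The rest check out directly.

Satisfiable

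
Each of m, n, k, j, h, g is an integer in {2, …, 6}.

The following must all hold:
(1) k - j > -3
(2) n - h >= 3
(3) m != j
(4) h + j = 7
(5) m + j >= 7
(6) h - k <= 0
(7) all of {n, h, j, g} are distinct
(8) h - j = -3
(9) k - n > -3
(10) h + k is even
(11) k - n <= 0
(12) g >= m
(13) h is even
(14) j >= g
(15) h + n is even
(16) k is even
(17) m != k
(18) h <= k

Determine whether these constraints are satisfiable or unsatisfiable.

Satisfiable

One satisfying assignment is m = 3, n = 6, k = 4, j = 5, h = 2, g = 4.
For the less obvious constraints — constraint 1: k - j = -1; constraint 2: n - h = 4 — and the others hold by inspection.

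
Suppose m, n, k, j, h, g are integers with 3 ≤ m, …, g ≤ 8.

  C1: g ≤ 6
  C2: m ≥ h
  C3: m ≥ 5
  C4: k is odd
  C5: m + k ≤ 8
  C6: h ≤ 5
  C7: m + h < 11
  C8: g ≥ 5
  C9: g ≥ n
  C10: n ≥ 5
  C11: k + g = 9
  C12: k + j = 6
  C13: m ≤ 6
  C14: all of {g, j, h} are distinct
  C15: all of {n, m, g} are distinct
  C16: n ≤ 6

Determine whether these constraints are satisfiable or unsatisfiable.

Constraints 1, 3, 8, 10, 13, and 16 confine each of n, m, g to the 2 values {5, 6}.
Constraint 15 requires all 3 of them to be distinct, but only 2 values are available — impossible by the pigeonhole principle.

Unsatisfiable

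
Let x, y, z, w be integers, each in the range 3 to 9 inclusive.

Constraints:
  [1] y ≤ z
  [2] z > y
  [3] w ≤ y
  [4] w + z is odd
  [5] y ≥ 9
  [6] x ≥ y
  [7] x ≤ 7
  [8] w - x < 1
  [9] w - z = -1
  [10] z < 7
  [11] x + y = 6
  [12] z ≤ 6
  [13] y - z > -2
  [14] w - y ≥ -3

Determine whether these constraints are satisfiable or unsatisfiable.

From constraint 5: y ≥ 9. From constraints 1 and 12: y ≤ z and z ≤ 6, so y ≤ 6. But 6 < 9, so no value of y works.

Unsatisfiable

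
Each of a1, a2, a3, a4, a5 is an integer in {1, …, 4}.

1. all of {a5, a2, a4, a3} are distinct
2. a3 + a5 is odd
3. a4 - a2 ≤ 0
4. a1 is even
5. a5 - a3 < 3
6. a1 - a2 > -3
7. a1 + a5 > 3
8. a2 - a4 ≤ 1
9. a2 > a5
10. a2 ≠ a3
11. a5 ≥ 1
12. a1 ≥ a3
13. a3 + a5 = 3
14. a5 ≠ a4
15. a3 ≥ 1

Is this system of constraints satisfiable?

The assignment a1 = 4, a2 = 4, a3 = 1, a4 = 3, a5 = 2 works:
  constraint 3 holds since a4 - a2 = -1.
  constraint 5 holds since a5 - a3 = 1.
The rest check out directly.

Satisfiable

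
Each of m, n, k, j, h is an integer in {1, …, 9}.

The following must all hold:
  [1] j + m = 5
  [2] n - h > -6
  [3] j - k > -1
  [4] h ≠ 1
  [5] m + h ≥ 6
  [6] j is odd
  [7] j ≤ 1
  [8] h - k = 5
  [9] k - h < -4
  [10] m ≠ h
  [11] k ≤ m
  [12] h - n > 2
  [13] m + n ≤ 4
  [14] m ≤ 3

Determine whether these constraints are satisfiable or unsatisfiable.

From constraint 7: j ≤ 1. From constraint 14: m ≤ 3. Hence j + m ≤ 4. But constraint 1 requires j + m = 5, and 5 > 4. Contradiction.

Unsatisfiable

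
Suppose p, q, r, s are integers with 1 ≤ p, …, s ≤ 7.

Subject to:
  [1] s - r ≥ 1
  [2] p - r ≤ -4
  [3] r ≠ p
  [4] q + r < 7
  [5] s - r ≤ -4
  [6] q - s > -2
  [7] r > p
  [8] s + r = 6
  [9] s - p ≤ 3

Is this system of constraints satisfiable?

Unsatisfiable

Constraints 1, 2, and 9 give s − r ≥ 1, r − p ≥ 4, p − s ≥ -3.
Adding all 3 inequalities: the left sides telescope to 0, and the right sides sum to 1 + 4 + (-3) = 2. So 0 ≥ 2, which is false.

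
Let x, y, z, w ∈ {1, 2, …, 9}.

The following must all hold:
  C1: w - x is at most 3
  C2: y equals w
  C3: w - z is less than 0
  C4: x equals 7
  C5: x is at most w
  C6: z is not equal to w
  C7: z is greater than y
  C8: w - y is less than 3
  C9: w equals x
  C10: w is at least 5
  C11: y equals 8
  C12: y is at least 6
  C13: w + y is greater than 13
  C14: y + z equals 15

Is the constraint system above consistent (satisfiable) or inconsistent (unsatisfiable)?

Constraint 11 fixes y = 8 and constraint 4 fixes x = 7. Constraints 2 and 9 give y = w = x, so y = x. But 8 ≠ 7 — contradiction.

Unsatisfiable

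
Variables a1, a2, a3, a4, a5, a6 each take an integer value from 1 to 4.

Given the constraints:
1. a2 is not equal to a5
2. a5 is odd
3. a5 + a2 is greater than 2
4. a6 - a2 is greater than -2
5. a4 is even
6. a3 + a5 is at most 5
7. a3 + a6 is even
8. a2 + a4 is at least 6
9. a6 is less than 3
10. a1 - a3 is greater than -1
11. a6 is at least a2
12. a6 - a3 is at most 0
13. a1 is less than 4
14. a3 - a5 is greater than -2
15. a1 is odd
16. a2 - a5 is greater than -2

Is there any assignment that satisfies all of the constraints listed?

Satisfiable

Take a1 = 3, a2 = 2, a3 = 2, a4 = 4, a5 = 1, a6 = 2. Then constraint 3: a5 + a2 = 3; constraint 4: a6 - a2 = 0, and every other listed constraint is also met.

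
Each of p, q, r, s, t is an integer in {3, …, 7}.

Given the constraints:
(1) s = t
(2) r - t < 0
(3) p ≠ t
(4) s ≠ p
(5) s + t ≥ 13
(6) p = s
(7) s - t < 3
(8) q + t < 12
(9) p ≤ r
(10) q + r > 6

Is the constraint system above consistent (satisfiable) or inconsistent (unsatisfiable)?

Unsatisfiable

From constraints 1 and 6, p = s = t, so p = t. But constraint 3 says p ≠ t. Contradiction.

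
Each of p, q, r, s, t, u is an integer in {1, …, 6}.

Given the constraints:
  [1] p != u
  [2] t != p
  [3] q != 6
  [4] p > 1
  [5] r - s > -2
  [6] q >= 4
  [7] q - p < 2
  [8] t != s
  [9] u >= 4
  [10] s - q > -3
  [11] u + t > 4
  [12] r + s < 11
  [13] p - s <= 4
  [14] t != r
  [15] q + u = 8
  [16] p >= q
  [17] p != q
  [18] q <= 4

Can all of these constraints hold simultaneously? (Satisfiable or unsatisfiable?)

Satisfiable

Try p = 5, q = 4, r = 5, s = 4, t = 3, u = 4.
Check constraint 5: r - s = 1; constraint 7: q - p = -1. The remaining constraints are straightforward to verify.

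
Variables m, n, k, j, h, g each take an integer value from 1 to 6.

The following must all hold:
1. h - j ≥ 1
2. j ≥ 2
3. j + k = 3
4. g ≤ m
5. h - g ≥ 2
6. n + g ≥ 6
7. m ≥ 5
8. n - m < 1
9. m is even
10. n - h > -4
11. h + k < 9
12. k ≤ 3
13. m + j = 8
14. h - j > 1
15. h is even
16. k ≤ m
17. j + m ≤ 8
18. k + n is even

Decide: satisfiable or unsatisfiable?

Satisfiable

One satisfying assignment is m = 6, n = 5, k = 1, j = 2, h = 6, g = 2.
For the less obvious constraints — constraint 1: h - j = 4; constraint 3: j + k = 3; constraint 5: h - g = 4 — and the others hold by inspection.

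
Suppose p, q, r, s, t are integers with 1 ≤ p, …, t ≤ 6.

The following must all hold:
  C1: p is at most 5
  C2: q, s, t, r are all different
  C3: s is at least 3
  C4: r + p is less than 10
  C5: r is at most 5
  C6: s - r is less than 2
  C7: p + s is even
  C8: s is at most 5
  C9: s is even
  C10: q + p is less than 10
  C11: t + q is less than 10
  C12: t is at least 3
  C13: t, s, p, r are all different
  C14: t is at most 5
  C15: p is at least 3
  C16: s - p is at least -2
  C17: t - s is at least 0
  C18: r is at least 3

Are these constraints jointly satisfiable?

Constraints 1, 3, 5, 8, 12, 14, 15, and 18 confine each of t, s, p, r to the 3 values {3, …, 5}.
Constraint 13 requires all 4 of them to be distinct, but only 3 values are available — impossible by the pigeonhole principle.

Unsatisfiable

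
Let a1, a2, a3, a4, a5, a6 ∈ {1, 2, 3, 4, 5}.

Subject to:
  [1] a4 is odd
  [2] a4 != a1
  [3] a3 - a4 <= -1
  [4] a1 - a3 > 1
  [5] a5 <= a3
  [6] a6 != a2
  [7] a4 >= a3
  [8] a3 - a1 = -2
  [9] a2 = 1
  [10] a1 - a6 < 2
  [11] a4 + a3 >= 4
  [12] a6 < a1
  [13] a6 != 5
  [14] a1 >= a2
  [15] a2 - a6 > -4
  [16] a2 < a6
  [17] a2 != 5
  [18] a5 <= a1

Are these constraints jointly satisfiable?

Setting (a1, a2, a3, a4, a5, a6) = (4, 1, 2, 5, 1, 3) satisfies everything: constraint 3: a3 - a4 = -3; constraint 4: a1 - a3 = 2, and the others follow.

Satisfiable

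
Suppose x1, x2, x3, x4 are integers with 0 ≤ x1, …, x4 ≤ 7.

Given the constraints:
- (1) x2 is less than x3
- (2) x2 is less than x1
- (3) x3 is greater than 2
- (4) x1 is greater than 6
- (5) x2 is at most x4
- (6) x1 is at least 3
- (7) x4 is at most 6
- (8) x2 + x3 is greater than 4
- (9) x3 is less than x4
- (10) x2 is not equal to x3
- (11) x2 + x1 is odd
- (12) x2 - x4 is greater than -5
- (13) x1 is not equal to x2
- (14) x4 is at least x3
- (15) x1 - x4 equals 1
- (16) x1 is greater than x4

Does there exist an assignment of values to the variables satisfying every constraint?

Satisfiable

Take x1 = 7, x2 = 2, x3 = 3, x4 = 6. Then constraint 8: x2 + x3 = 5; constraint 12: x2 - x4 = -4; constraint 15: x1 - x4 = 1, and every other listed constraint is also met.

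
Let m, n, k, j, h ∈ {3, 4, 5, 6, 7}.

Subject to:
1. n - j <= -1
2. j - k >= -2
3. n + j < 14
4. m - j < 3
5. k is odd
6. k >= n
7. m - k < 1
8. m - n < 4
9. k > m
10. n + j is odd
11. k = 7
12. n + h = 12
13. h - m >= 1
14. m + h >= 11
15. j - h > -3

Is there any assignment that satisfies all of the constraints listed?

Satisfiable

Try m = 6, n = 5, k = 7, j = 6, h = 7.
Check constraint 1: n - j = -1; constraint 2: j - k = -1. The remaining constraints are straightforward to verify.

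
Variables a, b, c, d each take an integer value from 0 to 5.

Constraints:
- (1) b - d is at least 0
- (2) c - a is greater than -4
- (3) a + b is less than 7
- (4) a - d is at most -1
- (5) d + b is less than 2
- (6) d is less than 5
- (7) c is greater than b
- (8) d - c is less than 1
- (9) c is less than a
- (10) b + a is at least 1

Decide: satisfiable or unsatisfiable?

Unsatisfiable

Constraints 1, 4, 7, and 9 give d ≤ b, b < c, c < a, a < d. Chaining: d ≤ b < c < a < d, which forces d < d — impossible.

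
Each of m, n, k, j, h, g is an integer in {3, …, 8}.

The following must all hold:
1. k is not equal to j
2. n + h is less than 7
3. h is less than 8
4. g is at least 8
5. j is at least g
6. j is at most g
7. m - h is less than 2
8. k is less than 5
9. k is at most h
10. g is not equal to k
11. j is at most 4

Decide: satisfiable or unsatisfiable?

From constraints 4 and 5: j ≥ g and g ≥ 8, so j ≥ 8. From constraint 11: j ≤ 4. But 4 < 8, so no value of j works.

Unsatisfiable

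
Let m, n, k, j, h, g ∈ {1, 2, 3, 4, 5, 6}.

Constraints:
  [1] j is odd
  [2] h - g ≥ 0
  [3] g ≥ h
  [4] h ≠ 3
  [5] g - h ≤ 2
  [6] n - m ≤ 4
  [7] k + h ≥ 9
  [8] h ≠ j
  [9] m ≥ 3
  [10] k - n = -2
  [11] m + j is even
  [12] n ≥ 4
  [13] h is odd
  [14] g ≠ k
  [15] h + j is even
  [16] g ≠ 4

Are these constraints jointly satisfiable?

Satisfiable

Try m = 5, n = 6, k = 4, j = 3, h = 5, g = 5.
Check constraint 2: h - g = 0; constraint 5: g - h = 0; constraint 6: n - m = 1. The remaining constraints are straightforward to verify.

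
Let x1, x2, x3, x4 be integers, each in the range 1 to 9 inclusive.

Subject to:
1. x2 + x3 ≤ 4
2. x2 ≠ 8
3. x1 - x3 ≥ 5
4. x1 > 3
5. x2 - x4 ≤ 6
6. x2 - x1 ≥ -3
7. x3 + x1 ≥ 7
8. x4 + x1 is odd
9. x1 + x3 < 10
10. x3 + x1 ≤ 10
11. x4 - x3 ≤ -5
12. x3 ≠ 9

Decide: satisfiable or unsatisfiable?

Constraints 3, 5, 6, and 11 give x3 − x4 ≥ 5, x4 − x2 ≥ -6, x2 − x1 ≥ -3, x1 − x3 ≥ 5.
Adding all 4 inequalities: the left sides telescope to 0, and the right sides sum to 5 + (-6) + (-3) + 5 = 1. So 0 ≥ 1, which is false.

Unsatisfiable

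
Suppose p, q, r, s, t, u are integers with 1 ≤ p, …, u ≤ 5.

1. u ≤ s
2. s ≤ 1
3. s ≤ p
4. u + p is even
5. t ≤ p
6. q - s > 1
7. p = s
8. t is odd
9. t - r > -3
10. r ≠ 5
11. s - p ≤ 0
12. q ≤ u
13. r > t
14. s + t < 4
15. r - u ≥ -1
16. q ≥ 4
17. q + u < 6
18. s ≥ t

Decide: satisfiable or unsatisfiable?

From constraints 12 and 16: u ≥ q and q ≥ 4, so u ≥ 4. From constraints 1 and 2: u ≤ s and s ≤ 1, so u ≤ 1. But 1 < 4, so no value of u works.

Unsatisfiable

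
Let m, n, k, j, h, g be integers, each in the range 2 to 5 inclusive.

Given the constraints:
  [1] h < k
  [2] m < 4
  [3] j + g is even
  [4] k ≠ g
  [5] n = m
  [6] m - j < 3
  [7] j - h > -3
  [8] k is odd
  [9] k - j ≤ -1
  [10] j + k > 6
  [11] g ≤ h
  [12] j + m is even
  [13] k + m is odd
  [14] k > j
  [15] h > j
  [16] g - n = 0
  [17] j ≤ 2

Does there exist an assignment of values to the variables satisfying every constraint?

Unsatisfiable

Constraints 1, 9, and 15 give k < j, j < h, h < k. Chaining: k < j < h < k, which forces k < k — impossible.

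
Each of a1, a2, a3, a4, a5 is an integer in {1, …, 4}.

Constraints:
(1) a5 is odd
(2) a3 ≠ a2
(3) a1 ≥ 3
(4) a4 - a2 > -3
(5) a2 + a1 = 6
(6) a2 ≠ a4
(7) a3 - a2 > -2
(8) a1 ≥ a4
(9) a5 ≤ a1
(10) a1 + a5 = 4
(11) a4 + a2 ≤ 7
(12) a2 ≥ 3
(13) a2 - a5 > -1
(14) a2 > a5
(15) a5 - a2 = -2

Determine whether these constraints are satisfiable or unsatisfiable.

Satisfiable

The assignment a1 = 3, a2 = 3, a3 = 2, a4 = 2, a5 = 1 works:
  constraint 4 holds since a4 - a2 = -1.
  constraint 5 holds since a2 + a1 = 6.
  constraint 7 holds since a3 - a2 = -1.
The rest check out directly.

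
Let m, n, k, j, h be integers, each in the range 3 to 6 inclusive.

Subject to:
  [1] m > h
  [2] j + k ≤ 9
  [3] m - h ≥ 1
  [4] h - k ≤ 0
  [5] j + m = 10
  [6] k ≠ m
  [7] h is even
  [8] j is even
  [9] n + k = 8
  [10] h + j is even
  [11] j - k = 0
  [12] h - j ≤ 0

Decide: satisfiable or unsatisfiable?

One satisfying assignment is m = 6, n = 4, k = 4, j = 4, h = 4.
For the less obvious constraints — constraint 2: j + k = 8; constraint 3: m - h = 2; constraint 4: h - k = 0 — and the others hold by inspection.

Satisfiable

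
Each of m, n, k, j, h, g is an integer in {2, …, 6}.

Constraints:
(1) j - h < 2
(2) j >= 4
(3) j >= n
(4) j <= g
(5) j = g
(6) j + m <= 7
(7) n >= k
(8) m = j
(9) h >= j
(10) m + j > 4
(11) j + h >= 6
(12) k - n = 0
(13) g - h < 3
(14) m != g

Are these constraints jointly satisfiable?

From constraints 5 and 8, m = j = g, so m = g. But constraint 14 says m ≠ g. Contradiction.

Unsatisfiable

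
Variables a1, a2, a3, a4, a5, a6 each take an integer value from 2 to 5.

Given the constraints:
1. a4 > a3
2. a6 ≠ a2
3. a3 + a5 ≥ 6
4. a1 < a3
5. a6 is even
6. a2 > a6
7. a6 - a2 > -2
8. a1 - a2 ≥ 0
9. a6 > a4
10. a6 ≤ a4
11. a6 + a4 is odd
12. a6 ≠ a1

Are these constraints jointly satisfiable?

Constraints 1, 4, 6, 8, and 9 give a6 < a2, a2 ≤ a1, a1 < a3, a3 < a4, a4 < a6. Chaining: a6 < a2 ≤ a1 < a3 < a4 < a6, which forces a6 < a6 — impossible.

Unsatisfiable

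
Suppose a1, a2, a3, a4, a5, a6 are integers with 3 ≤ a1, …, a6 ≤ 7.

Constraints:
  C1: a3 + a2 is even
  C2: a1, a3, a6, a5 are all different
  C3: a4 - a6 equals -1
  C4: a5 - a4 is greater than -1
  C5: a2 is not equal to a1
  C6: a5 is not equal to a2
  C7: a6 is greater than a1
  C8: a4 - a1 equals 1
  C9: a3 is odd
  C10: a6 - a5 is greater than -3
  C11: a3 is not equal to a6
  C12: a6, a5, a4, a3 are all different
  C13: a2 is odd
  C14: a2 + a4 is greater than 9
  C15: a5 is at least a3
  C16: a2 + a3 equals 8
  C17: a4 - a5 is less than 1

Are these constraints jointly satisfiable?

Satisfiable

The assignment a1 = 4, a2 = 5, a3 = 3, a4 = 5, a5 = 7, a6 = 6 works:
  constraint 3 holds since a4 - a6 = -1.
  constraint 4 holds since a5 - a4 = 2.
The rest check out directly.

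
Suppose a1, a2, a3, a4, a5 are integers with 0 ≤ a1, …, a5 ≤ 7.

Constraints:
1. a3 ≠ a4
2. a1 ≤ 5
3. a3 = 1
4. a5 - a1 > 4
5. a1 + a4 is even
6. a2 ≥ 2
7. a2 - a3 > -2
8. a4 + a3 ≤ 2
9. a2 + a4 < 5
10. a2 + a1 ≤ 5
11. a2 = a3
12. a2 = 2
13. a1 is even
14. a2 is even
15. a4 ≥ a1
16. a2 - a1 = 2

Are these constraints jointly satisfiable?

Constraint 12 fixes a2 = 2 and constraint 3 fixes a3 = 1, but constraint 11 requires a2 = a3. Since 2 ≠ 1, contradiction.

Unsatisfiable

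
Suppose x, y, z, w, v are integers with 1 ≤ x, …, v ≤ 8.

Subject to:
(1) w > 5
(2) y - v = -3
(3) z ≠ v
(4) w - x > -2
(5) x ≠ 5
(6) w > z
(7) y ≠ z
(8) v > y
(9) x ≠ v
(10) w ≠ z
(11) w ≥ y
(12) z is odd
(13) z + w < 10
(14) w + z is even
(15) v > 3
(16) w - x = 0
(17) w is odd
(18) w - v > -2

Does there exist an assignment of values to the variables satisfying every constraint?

Satisfiable

One satisfying assignment is x = 7, y = 5, z = 1, w = 7, v = 8.
For the less obvious constraints — constraint 2: y - v = -3; constraint 4: w - x = 0 — and the others hold by inspection.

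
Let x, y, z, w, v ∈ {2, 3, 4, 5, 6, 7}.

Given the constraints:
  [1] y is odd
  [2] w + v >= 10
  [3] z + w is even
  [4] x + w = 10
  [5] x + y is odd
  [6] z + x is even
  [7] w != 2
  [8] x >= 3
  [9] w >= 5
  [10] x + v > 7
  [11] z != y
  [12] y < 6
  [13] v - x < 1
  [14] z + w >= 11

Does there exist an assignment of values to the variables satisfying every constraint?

Try x = 4, y = 3, z = 6, w = 6, v = 4.
Check constraint 2: w + v = 10; constraint 4: x + w = 10. The remaining constraints are straightforward to verify.

Satisfiable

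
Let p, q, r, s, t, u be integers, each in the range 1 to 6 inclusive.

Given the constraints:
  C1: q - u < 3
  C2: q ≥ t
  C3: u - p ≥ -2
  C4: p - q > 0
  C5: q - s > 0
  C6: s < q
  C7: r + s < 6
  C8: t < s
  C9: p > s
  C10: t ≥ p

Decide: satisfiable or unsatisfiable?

Constraints 4, 5, 8, and 10 give p ≤ t, t < s, s < q, q < p. Chaining: p ≤ t < s < q < p, which forces p < p — impossible.

Unsatisfiable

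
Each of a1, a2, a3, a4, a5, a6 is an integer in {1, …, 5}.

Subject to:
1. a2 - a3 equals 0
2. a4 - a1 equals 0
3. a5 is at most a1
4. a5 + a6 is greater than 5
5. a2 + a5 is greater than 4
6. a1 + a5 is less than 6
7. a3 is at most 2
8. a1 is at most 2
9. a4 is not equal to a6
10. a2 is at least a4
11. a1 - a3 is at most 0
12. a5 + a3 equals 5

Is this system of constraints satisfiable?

From constraints 3 and 8: a5 ≤ a1 ≤ 2. From constraint 7: a3 ≤ 2. Hence a5 + a3 ≤ 4. But constraint 12 requires a5 + a3 = 5, and 5 > 4. Contradiction.

Unsatisfiable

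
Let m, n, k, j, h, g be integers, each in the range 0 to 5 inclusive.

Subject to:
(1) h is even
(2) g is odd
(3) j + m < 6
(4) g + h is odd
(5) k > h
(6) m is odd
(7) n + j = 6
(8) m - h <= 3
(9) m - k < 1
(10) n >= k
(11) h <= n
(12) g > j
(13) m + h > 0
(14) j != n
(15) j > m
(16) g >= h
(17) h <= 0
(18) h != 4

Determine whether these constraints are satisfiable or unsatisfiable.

Take m = 1, n = 2, k = 1, j = 4, h = 0, g = 5. Then constraint 3: j + m = 5; constraint 7: n + j = 6; constraint 8: m - h = 1, and every other listed constraint is also met.

Satisfiable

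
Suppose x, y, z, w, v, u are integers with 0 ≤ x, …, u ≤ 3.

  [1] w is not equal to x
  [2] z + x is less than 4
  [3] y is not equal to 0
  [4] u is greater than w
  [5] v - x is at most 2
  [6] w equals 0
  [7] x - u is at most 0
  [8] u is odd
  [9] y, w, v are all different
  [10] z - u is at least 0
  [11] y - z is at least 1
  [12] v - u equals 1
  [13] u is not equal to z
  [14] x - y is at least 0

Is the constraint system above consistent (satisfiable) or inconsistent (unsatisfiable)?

Unsatisfiable

Constraints 7, 10, 11, and 14 give x − y ≥ 0, y − z ≥ 1, z − u ≥ 0, u − x ≥ 0.
Adding all 4 inequalities: the left sides telescope to 0, and the right sides sum to 0 + 1 + 0 + 0 = 1. So 0 ≥ 1, which is false.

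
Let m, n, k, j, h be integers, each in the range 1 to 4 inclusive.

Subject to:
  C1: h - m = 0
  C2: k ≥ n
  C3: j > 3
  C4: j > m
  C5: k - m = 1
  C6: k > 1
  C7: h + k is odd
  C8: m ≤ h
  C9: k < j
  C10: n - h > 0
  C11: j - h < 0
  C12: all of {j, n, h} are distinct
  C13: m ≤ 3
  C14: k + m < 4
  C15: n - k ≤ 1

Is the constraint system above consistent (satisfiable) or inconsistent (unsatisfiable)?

Unsatisfiable

Constraints 2, 9, 10, and 11 give h < n, n ≤ k, k < j, j < h. Chaining: h < n ≤ k < j < h, which forces h < h — impossible.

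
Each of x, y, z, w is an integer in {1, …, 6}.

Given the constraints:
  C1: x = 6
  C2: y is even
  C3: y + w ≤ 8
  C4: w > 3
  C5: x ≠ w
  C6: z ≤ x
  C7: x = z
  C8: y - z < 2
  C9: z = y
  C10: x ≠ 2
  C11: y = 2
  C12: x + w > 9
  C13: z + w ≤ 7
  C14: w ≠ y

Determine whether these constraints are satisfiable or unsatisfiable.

Unsatisfiable

Constraint 1 fixes x = 6 and constraint 11 fixes y = 2. Constraints 7 and 9 give x = z = y, so x = y. But 6 ≠ 2 — contradiction.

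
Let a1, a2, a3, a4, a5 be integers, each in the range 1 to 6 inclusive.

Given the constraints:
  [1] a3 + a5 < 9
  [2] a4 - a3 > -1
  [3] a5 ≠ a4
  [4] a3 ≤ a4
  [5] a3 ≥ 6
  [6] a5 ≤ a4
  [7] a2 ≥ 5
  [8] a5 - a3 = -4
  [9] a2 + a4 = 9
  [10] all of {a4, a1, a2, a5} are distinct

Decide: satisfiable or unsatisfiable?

From constraint 7: a2 ≥ 5. From constraints 4 and 5: a4 ≥ a3 ≥ 6. Hence a2 + a4 ≥ 11. But constraint 9 requires a2 + a4 = 9, and 9 < 11. Contradiction.

Unsatisfiable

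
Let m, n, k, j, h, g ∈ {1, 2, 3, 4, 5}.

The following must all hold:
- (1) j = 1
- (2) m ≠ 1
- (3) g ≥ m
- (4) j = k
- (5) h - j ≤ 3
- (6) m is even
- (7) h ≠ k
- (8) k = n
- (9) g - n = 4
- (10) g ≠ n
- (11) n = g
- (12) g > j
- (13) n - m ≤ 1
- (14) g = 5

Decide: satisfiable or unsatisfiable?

Unsatisfiable

Constraint 1 fixes j = 1 and constraint 14 fixes g = 5. Constraints 4, 8, and 11 give j = k = n = g, so j = g. But 1 ≠ 5 — contradiction.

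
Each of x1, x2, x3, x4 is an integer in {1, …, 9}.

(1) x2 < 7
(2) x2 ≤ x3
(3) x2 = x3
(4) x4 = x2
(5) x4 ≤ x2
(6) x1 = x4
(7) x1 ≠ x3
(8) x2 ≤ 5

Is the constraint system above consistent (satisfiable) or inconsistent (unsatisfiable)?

From constraints 3, 4, and 6, x1 = x4 = x2 = x3, so x1 = x3. But constraint 7 says x1 ≠ x3. Contradiction.

Unsatisfiable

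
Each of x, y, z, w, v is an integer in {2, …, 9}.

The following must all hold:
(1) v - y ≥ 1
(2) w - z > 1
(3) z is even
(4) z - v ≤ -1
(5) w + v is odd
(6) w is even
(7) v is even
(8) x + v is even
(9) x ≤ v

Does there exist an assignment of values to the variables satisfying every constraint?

Constraint 6 makes w even and constraint 7 makes v even, so w + v must be even. Constraint 5 says w + v is odd — contradiction.

Unsatisfiable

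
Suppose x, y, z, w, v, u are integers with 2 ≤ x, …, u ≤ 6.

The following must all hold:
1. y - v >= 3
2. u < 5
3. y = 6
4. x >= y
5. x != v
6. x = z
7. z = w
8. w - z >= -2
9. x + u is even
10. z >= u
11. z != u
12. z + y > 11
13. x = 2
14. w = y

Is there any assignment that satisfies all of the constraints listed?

Unsatisfiable

Constraint 13 fixes x = 2 and constraint 3 fixes y = 6. Constraints 6, 7, and 14 give x = z = w = y, so x = y. But 2 ≠ 6 — contradiction.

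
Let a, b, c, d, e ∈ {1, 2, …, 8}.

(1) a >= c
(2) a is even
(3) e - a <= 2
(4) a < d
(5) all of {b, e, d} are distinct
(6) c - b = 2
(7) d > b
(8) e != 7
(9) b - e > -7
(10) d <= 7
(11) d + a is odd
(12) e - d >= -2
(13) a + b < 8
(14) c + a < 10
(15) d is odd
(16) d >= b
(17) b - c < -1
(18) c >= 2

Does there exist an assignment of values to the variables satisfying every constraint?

Take a = 4, b = 2, c = 4, d = 7, e = 6. Then constraint 3: e - a = 2; constraint 6: c - b = 2, and every other listed constraint is also met.

Satisfiable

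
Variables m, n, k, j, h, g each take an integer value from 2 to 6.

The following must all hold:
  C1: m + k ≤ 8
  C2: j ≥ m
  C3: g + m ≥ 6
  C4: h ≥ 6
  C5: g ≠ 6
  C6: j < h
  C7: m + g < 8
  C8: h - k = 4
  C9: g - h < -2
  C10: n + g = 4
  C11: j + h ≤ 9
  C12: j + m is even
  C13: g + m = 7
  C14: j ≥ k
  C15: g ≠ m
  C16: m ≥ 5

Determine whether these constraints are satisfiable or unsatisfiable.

Unsatisfiable

From constraints 2 and 16: j ≥ m ≥ 5. From constraint 4: h ≥ 6. Hence j + h ≥ 11. But constraint 11 requires j + h ≤ 9, and 9 < 11. Contradiction.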